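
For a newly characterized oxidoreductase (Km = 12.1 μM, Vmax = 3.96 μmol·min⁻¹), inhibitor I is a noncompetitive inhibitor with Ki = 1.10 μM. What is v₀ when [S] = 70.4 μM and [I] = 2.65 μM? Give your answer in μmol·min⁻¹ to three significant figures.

With α = 1 + [I]/Ki = 1 + 2.65/1.10 = 3.409, the noncompetitive rate law is v = (Vmax/α)·[S] / (Km + [S]).
v = (3.96/3.409)×70.4 / (12.1 + 70.4) = 81.78/82.50 = 0.991 μmol·min⁻¹.

0.991 μmol·min⁻¹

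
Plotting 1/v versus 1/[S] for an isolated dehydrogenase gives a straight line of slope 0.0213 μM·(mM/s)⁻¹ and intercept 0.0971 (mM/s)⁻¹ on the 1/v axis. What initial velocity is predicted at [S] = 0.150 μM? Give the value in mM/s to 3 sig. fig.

4.18 mM/s

The y-intercept is 1/Vmax, so Vmax = 1/0.0971 = 10.3 mM/s.
The slope is Km/Vmax, so Km = 0.0213 × 10.3 = 0.219 μM.
Then v = 10.3 × 0.150/(0.219 + 0.150) = 4.18 mM/s.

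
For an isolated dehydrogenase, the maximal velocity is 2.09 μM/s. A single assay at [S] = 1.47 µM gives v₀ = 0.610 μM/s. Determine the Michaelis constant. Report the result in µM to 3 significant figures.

From v = Vmax[S]/(Km+[S]), Km = [S](Vmax − v)/v.
Km = 1.47 × (2.09 − 0.610) / 0.610 = 2.176/0.610 = 3.57 µM.

3.57 µM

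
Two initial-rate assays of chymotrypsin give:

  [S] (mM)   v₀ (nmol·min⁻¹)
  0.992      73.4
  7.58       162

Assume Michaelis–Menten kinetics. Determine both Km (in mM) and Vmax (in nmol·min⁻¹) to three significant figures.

Km = 1.68 mM; Vmax = 198 nmol·min⁻¹

In reciprocal form, 1/v = (Km/Vmax)·(1/[S]) + 1/Vmax. The two points give (1/[S], 1/v) = (1.008, 0.01362) and (0.1319, 0.006173).
Slope = (0.01362 − 0.006173)/(1.008 − 0.1319) = 0.008505; intercept = 0.01362 − 0.008505×1.008 = 0.005051.
Vmax = 1/intercept = 198 nmol·min⁻¹; Km = slope × Vmax = 0.008505 × 198 = 1.68 mM.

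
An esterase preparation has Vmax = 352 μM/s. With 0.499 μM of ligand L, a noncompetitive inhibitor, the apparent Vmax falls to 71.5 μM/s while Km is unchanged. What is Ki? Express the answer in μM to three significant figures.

0.127 μM

Noncompetitive: Vmax,app = Vmax/α with α = 1 + [I]/Ki.
α = Vmax/Vmax,app = 352/71.5 = 4.923.
Since α = 1 + [I]/Ki, [I]/Ki = 4.923 − 1 = 3.923 and Ki = 0.499/3.923 = 0.127 μM.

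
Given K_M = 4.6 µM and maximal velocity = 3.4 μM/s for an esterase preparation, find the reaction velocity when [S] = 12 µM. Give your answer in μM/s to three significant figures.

v = Vmax·[S]/(Km + [S]) = 3.4 × 12 / (4.6 + 12)
  = 40.80 / 16.60 = 2.46 μM/s.

2.46 μM/s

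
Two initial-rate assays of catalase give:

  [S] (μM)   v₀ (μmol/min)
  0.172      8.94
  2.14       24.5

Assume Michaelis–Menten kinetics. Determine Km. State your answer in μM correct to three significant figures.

From v = Vmax[S]/(Km+[S]), each point gives Vmax = v(Km+[S])/[S].
Equating: 8.94(Km+0.172)/0.172 = 24.5(Km+2.14)/2.14.
51.98·Km + 8.94 = 11.45·Km + 24.5, so (51.98 − 11.45)·Km = 24.5 − 8.94.
Km = 15.56/40.53 = 0.384 μM; then Vmax = 8.94(0.384+0.172)/0.172 = 28.9 μmol/min.

0.384 μM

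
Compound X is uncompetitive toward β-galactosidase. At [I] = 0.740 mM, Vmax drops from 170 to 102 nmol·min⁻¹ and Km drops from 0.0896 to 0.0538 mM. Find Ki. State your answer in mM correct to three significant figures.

Uncompetitive: Vmax,app = Vmax/α (and Km,app = Km/α) with α = 1 + [I]/Ki.
α = Vmax/Vmax,app = 170/102 = 1.667.
Ki = [I]/(α − 1) = 0.740/0.6667 = 1.11 mM.

1.11 mM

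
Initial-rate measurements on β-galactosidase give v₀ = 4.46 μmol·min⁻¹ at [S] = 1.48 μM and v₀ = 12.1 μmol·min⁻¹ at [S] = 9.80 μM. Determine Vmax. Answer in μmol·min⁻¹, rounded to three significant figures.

From v = Vmax[S]/(Km+[S]), each point gives Vmax = v(Km+[S])/[S].
Equating: 4.46(Km+1.48)/1.48 = 12.1(Km+9.80)/9.80.
3.014·Km + 4.46 = 1.235·Km + 12.1, so (3.014 − 1.235)·Km = 12.1 − 4.46.
Km = 7.640/1.779 = 4.29 μM; then Vmax = 4.46(4.29+1.48)/1.48 = 17.4 μmol·min⁻¹.

17.4 μmol·min⁻¹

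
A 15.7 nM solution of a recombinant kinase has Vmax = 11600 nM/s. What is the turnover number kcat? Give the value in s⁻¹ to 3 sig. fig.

739 s⁻¹

kcat = Vmax/[E]total = 11600 nM/s / 15.7 nM = 739 s⁻¹.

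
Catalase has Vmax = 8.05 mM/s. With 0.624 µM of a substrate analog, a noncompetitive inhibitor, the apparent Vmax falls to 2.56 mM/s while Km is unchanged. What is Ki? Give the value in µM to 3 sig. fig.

Noncompetitive: Vmax,app = Vmax/α with α = 1 + [I]/Ki.
α = Vmax/Vmax,app = 8.05/2.56 = 3.145.
Ki = [I]/(α − 1) = 0.624/2.145 = 0.291 µM.

0.291 µM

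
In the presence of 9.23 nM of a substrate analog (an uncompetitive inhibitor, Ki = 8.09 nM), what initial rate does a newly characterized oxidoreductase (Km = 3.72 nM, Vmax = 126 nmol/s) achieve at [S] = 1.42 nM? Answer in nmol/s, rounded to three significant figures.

26.5 nmol/s

α = 1 + [I]/Ki = 1 + 9.23/8.09 = 2.141.
For an uncompetitive inhibitor, both parameters are divided by α, giving Vmax/α and Km/α: Km,app = 1.74 nM, Vmax,app = 58.9 nmol/s.
v = Vmax,app·[S]/(Km,app + [S]) = 58.9 × 1.42/(1.74 + 1.42) = 26.5 nmol/s.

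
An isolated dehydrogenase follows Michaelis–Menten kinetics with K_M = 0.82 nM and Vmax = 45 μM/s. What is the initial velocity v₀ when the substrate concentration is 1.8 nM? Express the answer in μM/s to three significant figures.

[S]/(Km+[S]) = 1.8/2.620 = 0.6870, the fractional saturation.
v = 0.6870 × Vmax = 0.6870 × 45 = 30.9 μM/s.

30.9 μM/s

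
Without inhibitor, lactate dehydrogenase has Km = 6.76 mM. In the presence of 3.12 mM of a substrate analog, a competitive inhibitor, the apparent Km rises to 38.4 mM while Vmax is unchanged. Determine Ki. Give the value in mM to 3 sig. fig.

0.667 mM

Competitive: Km,app = α·Km with α = 1 + [I]/Ki.
α = Km,app/Km = 38.4/6.76 = 5.680.
Ki = [I]/(α − 1) = 3.12/4.680 = 0.667 mM.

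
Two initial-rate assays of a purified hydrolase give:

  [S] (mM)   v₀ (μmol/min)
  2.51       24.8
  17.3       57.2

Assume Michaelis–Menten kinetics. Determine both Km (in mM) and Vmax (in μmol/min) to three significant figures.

Km = 4.93 mM; Vmax = 73.5 μmol/min

From v = Vmax[S]/(Km+[S]), each point gives Vmax = v(Km+[S])/[S].
Equating: 24.8(Km+2.51)/2.51 = 57.2(Km+17.3)/17.3.
9.880·Km + 24.8 = 3.306·Km + 57.2, so (9.880 − 3.306)·Km = 57.2 − 24.8.
Km = 32.40/6.574 = 4.93 mM; then Vmax = 24.8(4.93+2.51)/2.51 = 73.5 μmol/min.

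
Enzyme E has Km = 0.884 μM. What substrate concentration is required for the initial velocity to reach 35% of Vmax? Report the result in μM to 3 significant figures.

0.476 μM

v/Vmax = [S]/(Km+[S]) = 0.35, so [S] = Km·0.35/(1 − 0.35) = 0.884 × 0.5385.
[S] = 0.476 μM.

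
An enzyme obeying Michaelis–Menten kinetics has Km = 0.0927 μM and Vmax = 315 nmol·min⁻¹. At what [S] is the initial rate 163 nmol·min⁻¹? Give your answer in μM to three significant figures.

The required fractional saturation is v/Vmax = 163/315 = 0.5175.
Then [S]/(Km+[S]) = 0.5175 ⇒ [S] = 0.0927 × 0.5175/(1 − 0.5175) = 0.0994 μM.

0.0994 μM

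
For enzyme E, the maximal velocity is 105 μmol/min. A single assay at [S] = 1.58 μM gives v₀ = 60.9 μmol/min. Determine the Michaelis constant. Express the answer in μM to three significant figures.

From v = Vmax[S]/(Km+[S]), Km = [S](Vmax − v)/v.
Km = 1.58 × (105 − 60.9) / 60.9 = 69.68/60.9 = 1.14 μM.

1.14 μM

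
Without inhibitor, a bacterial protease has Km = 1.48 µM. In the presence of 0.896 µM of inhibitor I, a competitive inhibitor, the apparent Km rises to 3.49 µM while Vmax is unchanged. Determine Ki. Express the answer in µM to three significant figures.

0.660 µM

Competitive: Km,app = α·Km with α = 1 + [I]/Ki.
α = Km,app/Km = 3.49/1.48 = 2.358.
Since α = 1 + [I]/Ki, [I]/Ki = 2.358 − 1 = 1.358 and Ki = 0.896/1.358 = 0.660 µM.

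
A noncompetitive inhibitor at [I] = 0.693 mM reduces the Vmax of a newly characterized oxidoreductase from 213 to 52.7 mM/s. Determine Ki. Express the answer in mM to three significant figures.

0.228 mM

Noncompetitive: Vmax,app = Vmax/α with α = 1 + [I]/Ki.
α = Vmax/Vmax,app = 213/52.7 = 4.042.
Ki = [I]/(α − 1) = 0.693/3.042 = 0.228 mM.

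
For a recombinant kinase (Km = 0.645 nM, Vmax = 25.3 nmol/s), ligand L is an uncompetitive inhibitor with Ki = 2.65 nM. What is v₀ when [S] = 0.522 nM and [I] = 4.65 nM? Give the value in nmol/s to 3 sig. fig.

6.34 nmol/s

With α = 1 + [I]/Ki = 1 + 4.65/2.65 = 2.755, the uncompetitive rate law is v = (Vmax/α)·[S] / (Km/α + [S]).
v = (25.3/2.755)×0.522 / (0.645/2.755 + 0.522) = 4.794/0.7561 = 6.34 nmol/s.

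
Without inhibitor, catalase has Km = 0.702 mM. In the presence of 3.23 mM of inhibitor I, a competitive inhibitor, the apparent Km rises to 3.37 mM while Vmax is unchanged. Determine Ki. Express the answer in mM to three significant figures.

Competitive: Km,app = α·Km with α = 1 + [I]/Ki.
α = Km,app/Km = 3.37/0.702 = 4.801.
Since α = 1 + [I]/Ki, [I]/Ki = 4.801 − 1 = 3.801 and Ki = 3.23/3.801 = 0.850 mM.

0.850 mM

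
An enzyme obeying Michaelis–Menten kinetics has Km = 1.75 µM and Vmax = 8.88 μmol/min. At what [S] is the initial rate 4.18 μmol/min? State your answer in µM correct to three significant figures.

The required fractional saturation is v/Vmax = 4.18/8.88 = 0.4707.
Then [S]/(Km+[S]) = 0.4707 ⇒ [S] = 1.75 × 0.4707/(1 − 0.4707) = 1.56 µM.

1.56 µM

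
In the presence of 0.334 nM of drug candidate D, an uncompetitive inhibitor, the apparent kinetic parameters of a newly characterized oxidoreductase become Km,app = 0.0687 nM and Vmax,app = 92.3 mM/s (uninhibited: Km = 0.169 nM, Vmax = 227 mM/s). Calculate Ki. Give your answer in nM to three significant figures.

0.229 nM

Uncompetitive: Vmax,app = Vmax/α (and Km,app = Km/α) with α = 1 + [I]/Ki.
α = Vmax/Vmax,app = 227/92.3 = 2.459.
Ki = [I]/(α − 1) = 0.334/1.459 = 0.229 nM.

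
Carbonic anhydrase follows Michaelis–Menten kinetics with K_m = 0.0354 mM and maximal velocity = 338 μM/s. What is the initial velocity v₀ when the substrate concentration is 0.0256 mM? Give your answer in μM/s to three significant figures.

[S]/(Km+[S]) = 0.0256/0.06100 = 0.4197, the fractional saturation.
v = 0.4197 × Vmax = 0.4197 × 338 = 142 μM/s.

142 μM/s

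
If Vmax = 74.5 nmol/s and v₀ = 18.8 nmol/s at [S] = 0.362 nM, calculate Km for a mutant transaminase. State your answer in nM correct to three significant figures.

1.07 nM

From v = Vmax[S]/(Km+[S]), Km = [S](Vmax − v)/v.
Km = 0.362 × (74.5 − 18.8) / 18.8 = 20.16/18.8 = 1.07 nM.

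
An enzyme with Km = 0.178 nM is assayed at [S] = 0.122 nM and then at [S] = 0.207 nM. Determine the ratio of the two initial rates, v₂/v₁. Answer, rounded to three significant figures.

The fractional saturations are [S]/(Km+[S]) = 0.122/0.3000 = 0.4067 and 0.207/0.3850 = 0.5377.
v₂/v₁ is just their ratio: 0.5377/0.4067 = 1.32.

1.32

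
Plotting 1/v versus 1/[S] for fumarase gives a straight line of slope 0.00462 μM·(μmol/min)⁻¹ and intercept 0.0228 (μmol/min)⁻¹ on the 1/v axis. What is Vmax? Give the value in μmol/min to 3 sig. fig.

The y-intercept of a Lineweaver–Burk plot equals 1/Vmax, so Vmax = 1/0.0228 = 43.9 μmol/min.

43.9 μmol/min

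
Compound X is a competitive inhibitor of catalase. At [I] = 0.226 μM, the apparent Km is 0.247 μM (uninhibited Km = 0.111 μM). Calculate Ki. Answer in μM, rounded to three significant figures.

0.184 μM

Competitive: Km,app = α·Km with α = 1 + [I]/Ki.
α = Km,app/Km = 0.247/0.111 = 2.225.
Since α = 1 + [I]/Ki, [I]/Ki = 2.225 − 1 = 1.225 and Ki = 0.226/1.225 = 0.184 μM.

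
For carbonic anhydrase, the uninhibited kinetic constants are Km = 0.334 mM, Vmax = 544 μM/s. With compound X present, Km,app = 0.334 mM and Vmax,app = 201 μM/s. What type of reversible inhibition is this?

noncompetitive

Vmax decreases (544 → 201 μM/s) while Km is unchanged — pure noncompetitive inhibition.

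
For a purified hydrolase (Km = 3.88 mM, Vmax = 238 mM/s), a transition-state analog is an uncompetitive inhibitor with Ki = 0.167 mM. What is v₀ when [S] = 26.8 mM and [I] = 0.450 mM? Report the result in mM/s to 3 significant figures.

62.0 mM/s

α = 1 + [I]/Ki = 1 + 0.450/0.167 = 3.695.
For an uncompetitive inhibitor, both parameters are divided by α, giving Vmax/α and Km/α: Km,app = 1.05 mM, Vmax,app = 64.4 mM/s.
v = Vmax,app·[S]/(Km,app + [S]) = 64.4 × 26.8/(1.05 + 26.8) = 62.0 mM/s.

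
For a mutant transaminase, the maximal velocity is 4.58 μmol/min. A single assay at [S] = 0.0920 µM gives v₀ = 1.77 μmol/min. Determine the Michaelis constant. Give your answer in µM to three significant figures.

0.146 µM

v/Vmax = 1.77/4.58 = 0.3865 = [S]/(Km+[S]).
So Km + [S] = [S]/0.3865 = 0.2381 µM, giving Km = 0.2381 − 0.0920 = 0.146 µM.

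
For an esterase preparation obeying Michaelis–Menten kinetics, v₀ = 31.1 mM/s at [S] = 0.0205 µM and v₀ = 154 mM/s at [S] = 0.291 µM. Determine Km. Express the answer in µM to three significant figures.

0.124 µM

From v = Vmax[S]/(Km+[S]), each point gives Vmax = v(Km+[S])/[S].
Equating: 31.1(Km+0.0205)/0.0205 = 154(Km+0.291)/0.291.
1517·Km + 31.1 = 529.2·Km + 154, so (1517 − 529.2)·Km = 154 − 31.1.
Km = 122.9/987.9 = 0.124 µM; then Vmax = 31.1(0.124+0.0205)/0.0205 = 220 mM/s.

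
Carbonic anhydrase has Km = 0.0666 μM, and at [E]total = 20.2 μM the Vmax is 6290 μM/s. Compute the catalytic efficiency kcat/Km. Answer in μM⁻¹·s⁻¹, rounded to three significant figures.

4680 μM⁻¹·s⁻¹

kcat = Vmax/[E]total = 6290/20.2 = 311 s⁻¹.
kcat/Km = 311/0.0666 = 4680 μM⁻¹·s⁻¹.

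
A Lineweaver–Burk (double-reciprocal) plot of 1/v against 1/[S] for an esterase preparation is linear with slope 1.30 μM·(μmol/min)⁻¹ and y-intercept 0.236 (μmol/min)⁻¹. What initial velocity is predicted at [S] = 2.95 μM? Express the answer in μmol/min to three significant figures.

1.48 μmol/min

The y-intercept is 1/Vmax, so Vmax = 1/0.236 = 4.24 μmol/min.
The slope is Km/Vmax, so Km = 1.30 × 4.24 = 5.51 μM.
Then v = 4.24 × 2.95/(5.51 + 2.95) = 1.48 μmol/min.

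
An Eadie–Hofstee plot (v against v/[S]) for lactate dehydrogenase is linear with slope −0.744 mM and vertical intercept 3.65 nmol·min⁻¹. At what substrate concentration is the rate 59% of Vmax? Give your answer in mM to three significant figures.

The Eadie–Hofstee slope gives Km = 0.744 mM (slope = −Km).
v/Vmax = [S]/(Km+[S]) = 0.59 ⇒ [S] = Km·0.59/(1−0.59) = 0.744 × 1.439 = 1.07 mM.

1.07 mM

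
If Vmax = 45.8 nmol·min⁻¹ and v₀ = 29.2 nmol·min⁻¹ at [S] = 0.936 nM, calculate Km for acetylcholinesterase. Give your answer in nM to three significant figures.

v/Vmax = 29.2/45.8 = 0.6376 = [S]/(Km+[S]).
So Km + [S] = [S]/0.6376 = 1.468 nM, giving Km = 1.468 − 0.936 = 0.532 nM.

0.532 nM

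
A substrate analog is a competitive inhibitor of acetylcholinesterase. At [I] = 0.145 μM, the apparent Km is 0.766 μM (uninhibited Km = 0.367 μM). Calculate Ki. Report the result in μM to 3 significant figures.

Competitive: Km,app = α·Km with α = 1 + [I]/Ki.
α = Km,app/Km = 0.766/0.367 = 2.087.
Since α = 1 + [I]/Ki, [I]/Ki = 2.087 − 1 = 1.087 and Ki = 0.145/1.087 = 0.133 μM.

0.133 μM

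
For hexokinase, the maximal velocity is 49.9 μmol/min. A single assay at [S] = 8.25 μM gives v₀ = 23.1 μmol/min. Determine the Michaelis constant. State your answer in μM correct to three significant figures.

v/Vmax = 23.1/49.9 = 0.4629 = [S]/(Km+[S]).
So Km + [S] = [S]/0.4629 = 17.82 μM, giving Km = 17.82 − 8.25 = 9.57 μM.

9.57 μM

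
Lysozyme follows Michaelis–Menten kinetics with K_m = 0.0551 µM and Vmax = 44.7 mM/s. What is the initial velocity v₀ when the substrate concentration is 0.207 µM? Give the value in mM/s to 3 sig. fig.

[S]/(Km+[S]) = 0.207/0.2621 = 0.7898, the fractional saturation.
v = 0.7898 × Vmax = 0.7898 × 44.7 = 35.3 mM/s.

35.3 mM/s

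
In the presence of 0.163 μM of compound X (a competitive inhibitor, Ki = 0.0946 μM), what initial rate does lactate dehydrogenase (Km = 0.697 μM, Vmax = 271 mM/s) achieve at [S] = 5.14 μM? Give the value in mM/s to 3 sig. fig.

198 mM/s

With α = 1 + [I]/Ki = 1 + 0.163/0.0946 = 2.723, the competitive rate law is v = Vmax[S] / (αKm + [S]).
v = 271×5.14 / (2.723×0.697 + 5.14) = 1393/7.038 = 198 mM/s.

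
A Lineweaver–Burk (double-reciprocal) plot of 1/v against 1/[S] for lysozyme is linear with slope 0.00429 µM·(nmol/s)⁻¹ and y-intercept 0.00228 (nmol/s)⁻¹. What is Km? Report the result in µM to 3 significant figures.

1.88 µM

y-intercept = 1/Vmax ⇒ Vmax = 439 nmol/s; slope = Km/Vmax ⇒ Km = slope × Vmax.
Km = 0.00429 × 439 = 1.88 µM.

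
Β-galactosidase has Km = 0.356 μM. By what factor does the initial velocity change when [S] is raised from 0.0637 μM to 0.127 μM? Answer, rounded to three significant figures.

Since Vmax cancels, v₂/v₁ = [S]₂(Km+[S]₁) / [S]₁(Km+[S]₂).
= 0.127×(0.356+0.0637) / (0.0637×(0.356+0.127)) = 0.05330/0.03077 = 1.73.

1.73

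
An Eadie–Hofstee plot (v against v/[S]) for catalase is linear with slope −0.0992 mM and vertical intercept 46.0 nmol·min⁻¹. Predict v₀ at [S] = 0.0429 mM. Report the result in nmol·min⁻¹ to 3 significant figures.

In the Eadie–Hofstee form v = Vmax − Km·(v/[S]), the slope is −Km and the intercept is Vmax, so Km = 0.0992 mM and Vmax = 46.0 nmol·min⁻¹.
v = 46.0 × 0.0429/(0.0992 + 0.0429) = 13.9 nmol·min⁻¹.

13.9 nmol·min⁻¹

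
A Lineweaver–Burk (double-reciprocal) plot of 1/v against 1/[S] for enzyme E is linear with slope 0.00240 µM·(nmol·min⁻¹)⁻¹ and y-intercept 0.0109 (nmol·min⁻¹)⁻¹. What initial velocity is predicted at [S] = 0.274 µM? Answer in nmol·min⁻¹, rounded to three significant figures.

50.9 nmol·min⁻¹

The y-intercept is 1/Vmax, so Vmax = 1/0.0109 = 91.7 nmol·min⁻¹.
The slope is Km/Vmax, so Km = 0.00240 × 91.7 = 0.220 µM.
Then v = 91.7 × 0.274/(0.220 + 0.274) = 50.9 nmol·min⁻¹.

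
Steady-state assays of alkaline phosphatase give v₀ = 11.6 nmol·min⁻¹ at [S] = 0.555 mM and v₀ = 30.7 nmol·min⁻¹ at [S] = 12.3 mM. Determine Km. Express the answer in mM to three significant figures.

1.04 mM

In reciprocal form, 1/v = (Km/Vmax)·(1/[S]) + 1/Vmax. The two points give (1/[S], 1/v) = (1.802, 0.08621) and (0.08130, 0.03257).
Slope = (0.08621 − 0.03257)/(1.802 − 0.08130) = 0.03117; intercept = 0.08621 − 0.03117×1.802 = 0.03004.
Vmax = 1/intercept = 33.3 nmol·min⁻¹; Km = slope × Vmax = 0.03117 × 33.3 = 1.04 mM.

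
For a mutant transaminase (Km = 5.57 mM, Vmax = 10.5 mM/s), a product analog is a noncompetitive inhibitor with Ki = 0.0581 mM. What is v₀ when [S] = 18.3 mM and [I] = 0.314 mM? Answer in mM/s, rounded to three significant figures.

With α = 1 + [I]/Ki = 1 + 0.314/0.0581 = 6.404, the noncompetitive rate law is v = (Vmax/α)·[S] / (Km + [S]).
v = (10.5/6.404)×18.3 / (5.57 + 18.3) = 30.00/23.87 = 1.26 mM/s.

1.26 mM/s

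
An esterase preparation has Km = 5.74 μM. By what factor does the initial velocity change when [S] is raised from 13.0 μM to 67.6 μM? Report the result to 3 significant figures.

Since Vmax cancels, v₂/v₁ = [S]₂(Km+[S]₁) / [S]₁(Km+[S]₂).
= 67.6×(5.74+13.0) / (13.0×(5.74+67.6)) = 1267/953.4 = 1.33.

1.33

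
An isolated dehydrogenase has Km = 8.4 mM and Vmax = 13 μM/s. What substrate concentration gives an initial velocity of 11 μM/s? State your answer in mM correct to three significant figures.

The required fractional saturation is v/Vmax = 11/13 = 0.8462.
Then [S]/(Km+[S]) = 0.8462 ⇒ [S] = 8.4 × 0.8462/(1 − 0.8462) = 46.2 mM.

46.2 mM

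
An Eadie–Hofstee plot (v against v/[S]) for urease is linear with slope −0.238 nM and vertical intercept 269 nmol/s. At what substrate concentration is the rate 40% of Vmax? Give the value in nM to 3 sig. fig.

The Eadie–Hofstee slope gives Km = 0.238 nM (slope = −Km).
v/Vmax = [S]/(Km+[S]) = 0.4 ⇒ [S] = Km·0.4/(1−0.4) = 0.238 × 0.6667 = 0.159 nM.

0.159 nM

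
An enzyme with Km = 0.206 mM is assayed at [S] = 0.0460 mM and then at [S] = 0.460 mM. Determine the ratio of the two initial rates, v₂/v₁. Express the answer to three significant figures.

3.78

The fractional saturations are [S]/(Km+[S]) = 0.0460/0.2520 = 0.1825 and 0.460/0.6660 = 0.6907.
v₂/v₁ is just their ratio: 0.6907/0.1825 = 3.78.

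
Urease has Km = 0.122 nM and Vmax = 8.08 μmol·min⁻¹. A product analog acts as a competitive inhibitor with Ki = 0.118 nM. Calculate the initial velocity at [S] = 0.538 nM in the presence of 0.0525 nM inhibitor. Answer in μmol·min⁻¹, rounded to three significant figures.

6.09 μmol·min⁻¹

With α = 1 + [I]/Ki = 1 + 0.0525/0.118 = 1.445, the competitive rate law is v = Vmax[S] / (αKm + [S]).
v = 8.08×0.538 / (1.445×0.122 + 0.538) = 4.347/0.7143 = 6.09 μmol·min⁻¹.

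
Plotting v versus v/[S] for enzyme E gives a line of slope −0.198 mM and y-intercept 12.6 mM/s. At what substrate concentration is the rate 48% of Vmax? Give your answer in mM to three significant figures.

0.183 mM

The Eadie–Hofstee slope gives Km = 0.198 mM (slope = −Km).
v/Vmax = [S]/(Km+[S]) = 0.48 ⇒ [S] = Km·0.48/(1−0.48) = 0.198 × 0.9231 = 0.183 mM.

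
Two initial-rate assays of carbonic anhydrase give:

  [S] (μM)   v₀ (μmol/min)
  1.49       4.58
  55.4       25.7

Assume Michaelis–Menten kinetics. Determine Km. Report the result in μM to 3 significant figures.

8.09 μM

In reciprocal form, 1/v = (Km/Vmax)·(1/[S]) + 1/Vmax. The two points give (1/[S], 1/v) = (0.6711, 0.2183) and (0.01805, 0.03891).
Slope = (0.2183 − 0.03891)/(0.6711 − 0.01805) = 0.2747; intercept = 0.2183 − 0.2747×0.6711 = 0.03395.
Vmax = 1/intercept = 29.5 μmol/min; Km = slope × Vmax = 0.2747 × 29.5 = 8.09 μM.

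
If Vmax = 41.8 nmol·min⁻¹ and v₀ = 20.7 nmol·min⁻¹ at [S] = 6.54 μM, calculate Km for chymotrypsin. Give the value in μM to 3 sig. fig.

v/Vmax = 20.7/41.8 = 0.4952 = [S]/(Km+[S]).
So Km + [S] = [S]/0.4952 = 13.21 μM, giving Km = 13.21 − 6.54 = 6.67 μM.

6.67 μM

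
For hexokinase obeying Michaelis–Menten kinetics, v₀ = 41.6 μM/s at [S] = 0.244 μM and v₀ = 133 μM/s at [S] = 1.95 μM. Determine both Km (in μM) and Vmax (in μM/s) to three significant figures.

Km = 0.894 μM; Vmax = 194 μM/s

From v = Vmax[S]/(Km+[S]), each point gives Vmax = v(Km+[S])/[S].
Equating: 41.6(Km+0.244)/0.244 = 133(Km+1.95)/1.95.
170.5·Km + 41.6 = 68.21·Km + 133, so (170.5 − 68.21)·Km = 133 − 41.6.
Km = 91.40/102.3 = 0.894 μM; then Vmax = 41.6(0.894+0.244)/0.244 = 194 μM/s.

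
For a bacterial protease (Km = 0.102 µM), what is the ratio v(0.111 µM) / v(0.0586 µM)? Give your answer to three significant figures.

1.43

The fractional saturations are [S]/(Km+[S]) = 0.0586/0.1606 = 0.3649 and 0.111/0.2130 = 0.5211.
v₂/v₁ is just their ratio: 0.5211/0.3649 = 1.43.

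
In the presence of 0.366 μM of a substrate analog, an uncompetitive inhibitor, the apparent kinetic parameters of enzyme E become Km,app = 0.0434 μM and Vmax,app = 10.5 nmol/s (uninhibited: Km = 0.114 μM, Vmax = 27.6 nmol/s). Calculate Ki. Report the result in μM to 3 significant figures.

Uncompetitive: Vmax,app = Vmax/α (and Km,app = Km/α) with α = 1 + [I]/Ki.
α = Vmax/Vmax,app = 27.6/10.5 = 2.629.
Ki = [I]/(α − 1) = 0.366/1.629 = 0.225 μM.

0.225 μM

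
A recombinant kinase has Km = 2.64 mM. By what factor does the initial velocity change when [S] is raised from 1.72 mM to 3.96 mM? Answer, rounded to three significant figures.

The fractional saturations are [S]/(Km+[S]) = 1.72/4.360 = 0.3945 and 3.96/6.600 = 0.6000.
v₂/v₁ is just their ratio: 0.6000/0.3945 = 1.52.

1.52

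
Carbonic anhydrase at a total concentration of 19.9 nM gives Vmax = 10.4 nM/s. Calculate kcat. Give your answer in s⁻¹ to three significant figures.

kcat = Vmax/[E]total = 10.4 nM/s / 19.9 nM = 0.523 s⁻¹.

0.523 s⁻¹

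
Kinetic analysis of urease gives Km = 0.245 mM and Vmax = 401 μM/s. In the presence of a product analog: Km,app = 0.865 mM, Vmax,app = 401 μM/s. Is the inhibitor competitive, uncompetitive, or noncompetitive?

Km increases (0.245 → 0.865 mM) while Vmax is unchanged — the hallmark of competitive inhibition.

competitive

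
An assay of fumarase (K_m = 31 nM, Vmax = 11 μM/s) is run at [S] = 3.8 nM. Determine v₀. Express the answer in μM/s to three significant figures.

v = Vmax·[S]/(Km + [S]) = 11 × 3.8 / (31 + 3.8)
  = 41.80 / 34.80 = 1.20 μM/s.

1.20 μM/s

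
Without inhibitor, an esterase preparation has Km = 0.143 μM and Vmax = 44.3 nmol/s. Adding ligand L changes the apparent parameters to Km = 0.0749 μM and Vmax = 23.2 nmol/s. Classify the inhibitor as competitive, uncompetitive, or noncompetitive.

Both Km and Vmax decrease by the same factor (~1.91-fold) — characteristic of uncompetitive inhibition.

uncompetitive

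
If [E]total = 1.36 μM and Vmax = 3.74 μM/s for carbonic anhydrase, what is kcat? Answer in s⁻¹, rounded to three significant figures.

kcat = Vmax/[E]total = 3.74 μM/s / 1.36 μM = 2.75 s⁻¹.

2.75 s⁻¹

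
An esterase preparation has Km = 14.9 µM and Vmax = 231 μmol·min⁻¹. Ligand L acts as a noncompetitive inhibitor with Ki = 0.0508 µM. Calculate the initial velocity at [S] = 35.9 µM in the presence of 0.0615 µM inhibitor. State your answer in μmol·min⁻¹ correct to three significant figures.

73.8 μmol·min⁻¹

α = 1 + [I]/Ki = 1 + 0.0615/0.0508 = 2.211.
For a noncompetitive inhibitor, Vmax is reduced to Vmax/α while Km is unchanged: Km,app = 14.9 µM, Vmax,app = 104 μmol·min⁻¹.
v = Vmax,app·[S]/(Km,app + [S]) = 104 × 35.9/(14.9 + 35.9) = 73.8 μmol·min⁻¹.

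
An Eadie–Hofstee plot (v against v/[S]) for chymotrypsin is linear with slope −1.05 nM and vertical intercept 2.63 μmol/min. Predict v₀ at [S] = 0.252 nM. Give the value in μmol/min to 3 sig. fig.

0.509 μmol/min

In the Eadie–Hofstee form v = Vmax − Km·(v/[S]), the slope is −Km and the intercept is Vmax, so Km = 1.05 nM and Vmax = 2.63 μmol/min.
v = 2.63 × 0.252/(1.05 + 0.252) = 0.509 μmol/min.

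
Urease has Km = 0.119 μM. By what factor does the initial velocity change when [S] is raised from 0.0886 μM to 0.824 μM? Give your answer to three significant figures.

2.05

The fractional saturations are [S]/(Km+[S]) = 0.0886/0.2076 = 0.4268 and 0.824/0.9430 = 0.8738.
v₂/v₁ is just their ratio: 0.8738/0.4268 = 2.05.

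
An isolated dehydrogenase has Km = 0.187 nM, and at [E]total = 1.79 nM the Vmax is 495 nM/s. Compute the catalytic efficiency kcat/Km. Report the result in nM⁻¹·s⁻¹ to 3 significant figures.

kcat = Vmax/[E]total = 495/1.79 = 277 s⁻¹.
kcat/Km = 277/0.187 = 1480 nM⁻¹·s⁻¹.

1480 nM⁻¹·s⁻¹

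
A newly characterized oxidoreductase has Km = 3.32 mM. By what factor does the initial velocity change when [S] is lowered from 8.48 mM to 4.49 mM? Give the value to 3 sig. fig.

0.800

Since Vmax cancels, v₂/v₁ = [S]₂(Km+[S]₁) / [S]₁(Km+[S]₂).
= 4.49×(3.32+8.48) / (8.48×(3.32+4.49)) = 52.98/66.23 = 0.800.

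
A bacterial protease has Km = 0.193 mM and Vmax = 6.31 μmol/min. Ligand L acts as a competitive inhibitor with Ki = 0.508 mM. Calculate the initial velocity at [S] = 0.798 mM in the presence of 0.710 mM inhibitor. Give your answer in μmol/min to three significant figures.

With α = 1 + [I]/Ki = 1 + 0.710/0.508 = 2.398, the competitive rate law is v = Vmax[S] / (αKm + [S]).
v = 6.31×0.798 / (2.398×0.193 + 0.798) = 5.035/1.261 = 3.99 μmol/min.

3.99 μmol/min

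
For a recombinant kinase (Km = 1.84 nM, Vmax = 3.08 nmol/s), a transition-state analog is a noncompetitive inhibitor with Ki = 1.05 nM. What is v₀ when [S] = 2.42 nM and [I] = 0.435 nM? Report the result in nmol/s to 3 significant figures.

1.24 nmol/s

α = 1 + [I]/Ki = 1 + 0.435/1.05 = 1.414.
For a noncompetitive inhibitor, Vmax is reduced to Vmax/α while Km is unchanged: Km,app = 1.84 nM, Vmax,app = 2.18 nmol/s.
v = Vmax,app·[S]/(Km,app + [S]) = 2.18 × 2.42/(1.84 + 2.42) = 1.24 nmol/s.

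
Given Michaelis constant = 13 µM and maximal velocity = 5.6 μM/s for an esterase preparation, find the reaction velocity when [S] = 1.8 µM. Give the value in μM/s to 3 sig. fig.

0.681 μM/s

[S]/(Km+[S]) = 1.8/14.80 = 0.1216, the fractional saturation.
v = 0.1216 × Vmax = 0.1216 × 5.6 = 0.681 μM/s.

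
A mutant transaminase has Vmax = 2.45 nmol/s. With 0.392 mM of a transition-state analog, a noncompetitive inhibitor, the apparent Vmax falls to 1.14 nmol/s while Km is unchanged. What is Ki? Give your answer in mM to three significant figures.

0.341 mM

Noncompetitive: Vmax,app = Vmax/α with α = 1 + [I]/Ki.
α = Vmax/Vmax,app = 2.45/1.14 = 2.149.
Ki = [I]/(α − 1) = 0.392/1.149 = 0.341 mM.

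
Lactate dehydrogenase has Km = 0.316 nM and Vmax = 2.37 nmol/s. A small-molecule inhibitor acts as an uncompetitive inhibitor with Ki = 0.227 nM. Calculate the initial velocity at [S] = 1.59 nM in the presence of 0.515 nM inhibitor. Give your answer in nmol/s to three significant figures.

0.683 nmol/s

α = 1 + [I]/Ki = 1 + 0.515/0.227 = 3.269.
For an uncompetitive inhibitor, both parameters are divided by α, giving Vmax/α and Km/α: Km,app = 0.0967 nM, Vmax,app = 0.725 nmol/s.
v = Vmax,app·[S]/(Km,app + [S]) = 0.725 × 1.59/(0.0967 + 1.59) = 0.683 nmol/s.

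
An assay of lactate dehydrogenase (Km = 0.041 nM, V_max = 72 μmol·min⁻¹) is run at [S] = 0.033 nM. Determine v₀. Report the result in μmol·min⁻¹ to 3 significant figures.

32.1 μmol·min⁻¹

[S]/(Km+[S]) = 0.033/0.07400 = 0.4459, the fractional saturation.
v = 0.4459 × Vmax = 0.4459 × 72 = 32.1 μmol·min⁻¹.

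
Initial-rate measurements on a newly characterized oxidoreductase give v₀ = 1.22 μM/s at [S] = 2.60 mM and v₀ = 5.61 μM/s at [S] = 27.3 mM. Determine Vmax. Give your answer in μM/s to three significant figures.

9.03 μM/s

From v = Vmax[S]/(Km+[S]), each point gives Vmax = v(Km+[S])/[S].
Equating: 1.22(Km+2.60)/2.60 = 5.61(Km+27.3)/27.3.
0.4692·Km + 1.22 = 0.2055·Km + 5.61, so (0.4692 − 0.2055)·Km = 5.61 − 1.22.
Km = 4.390/0.2637 = 16.6 mM; then Vmax = 1.22(16.6+2.60)/2.60 = 9.03 μM/s.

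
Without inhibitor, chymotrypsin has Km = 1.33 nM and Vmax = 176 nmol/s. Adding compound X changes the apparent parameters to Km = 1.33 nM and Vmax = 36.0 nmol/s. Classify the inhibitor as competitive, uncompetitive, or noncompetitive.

Vmax decreases (176 → 36.0 nmol/s) while Km is unchanged — pure noncompetitive inhibition.

noncompetitive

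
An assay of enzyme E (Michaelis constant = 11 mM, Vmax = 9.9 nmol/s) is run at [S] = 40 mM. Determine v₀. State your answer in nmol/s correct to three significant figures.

7.76 nmol/s

[S]/(Km+[S]) = 40/51.00 = 0.7843, the fractional saturation.
v = 0.7843 × Vmax = 0.7843 × 9.9 = 7.76 nmol/s.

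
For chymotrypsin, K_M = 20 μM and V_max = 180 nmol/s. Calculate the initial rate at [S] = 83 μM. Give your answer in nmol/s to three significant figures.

145 nmol/s

[S]/(Km+[S]) = 83/103.0 = 0.8058, the fractional saturation.
v = 0.8058 × Vmax = 0.8058 × 180 = 145 nmol/s.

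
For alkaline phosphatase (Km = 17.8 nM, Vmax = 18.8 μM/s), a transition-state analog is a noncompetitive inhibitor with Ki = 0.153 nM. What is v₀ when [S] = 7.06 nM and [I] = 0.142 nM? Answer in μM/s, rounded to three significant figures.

α = 1 + [I]/Ki = 1 + 0.142/0.153 = 1.928.
For a noncompetitive inhibitor, Vmax is reduced to Vmax/α while Km is unchanged: Km,app = 17.8 nM, Vmax,app = 9.75 μM/s.
v = Vmax,app·[S]/(Km,app + [S]) = 9.75 × 7.06/(17.8 + 7.06) = 2.77 μM/s.

2.77 μM/s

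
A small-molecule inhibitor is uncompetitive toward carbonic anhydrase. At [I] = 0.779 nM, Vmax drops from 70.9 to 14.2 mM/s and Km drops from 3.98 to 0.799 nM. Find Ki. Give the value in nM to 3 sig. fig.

0.195 nM

Uncompetitive: Vmax,app = Vmax/α (and Km,app = Km/α) with α = 1 + [I]/Ki.
α = Vmax/Vmax,app = 70.9/14.2 = 4.993.
Ki = [I]/(α − 1) = 0.779/3.993 = 0.195 nM.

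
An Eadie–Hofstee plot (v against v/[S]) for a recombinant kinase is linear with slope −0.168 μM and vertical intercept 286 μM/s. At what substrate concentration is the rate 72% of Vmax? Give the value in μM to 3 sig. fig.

The Eadie–Hofstee slope gives Km = 0.168 μM (slope = −Km).
v/Vmax = [S]/(Km+[S]) = 0.72 ⇒ [S] = Km·0.72/(1−0.72) = 0.168 × 2.571 = 0.432 μM.

0.432 μM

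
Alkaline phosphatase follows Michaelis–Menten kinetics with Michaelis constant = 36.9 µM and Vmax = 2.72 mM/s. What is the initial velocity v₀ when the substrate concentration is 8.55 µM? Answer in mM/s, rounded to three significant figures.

0.512 mM/s

[S]/(Km+[S]) = 8.55/45.45 = 0.1881, the fractional saturation.
v = 0.1881 × Vmax = 0.1881 × 2.72 = 0.512 mM/s.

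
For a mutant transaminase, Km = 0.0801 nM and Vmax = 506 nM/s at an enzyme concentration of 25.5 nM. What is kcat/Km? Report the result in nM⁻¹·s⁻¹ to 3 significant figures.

kcat = Vmax/[E]total = 506/25.5 = 19.8 s⁻¹.
kcat/Km = 19.8/0.0801 = 248 nM⁻¹·s⁻¹.

248 nM⁻¹·s⁻¹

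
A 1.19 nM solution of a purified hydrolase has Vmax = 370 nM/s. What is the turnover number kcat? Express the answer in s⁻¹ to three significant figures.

311 s⁻¹

kcat = Vmax/[E]total = 370 nM/s / 1.19 nM = 311 s⁻¹.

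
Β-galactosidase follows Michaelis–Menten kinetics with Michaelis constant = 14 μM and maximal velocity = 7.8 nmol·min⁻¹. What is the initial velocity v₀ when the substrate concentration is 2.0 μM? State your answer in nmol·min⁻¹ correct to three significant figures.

0.975 nmol·min⁻¹

v = Vmax·[S]/(Km + [S]) = 7.8 × 2.0 / (14 + 2.0)
  = 15.60 / 16.00 = 0.975 nmol·min⁻¹.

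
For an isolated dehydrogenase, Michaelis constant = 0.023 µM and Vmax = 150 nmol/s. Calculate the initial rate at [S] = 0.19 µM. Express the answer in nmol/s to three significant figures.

[S]/(Km+[S]) = 0.19/0.2130 = 0.8920, the fractional saturation.
v = 0.8920 × Vmax = 0.8920 × 150 = 134 nmol/s.

134 nmol/s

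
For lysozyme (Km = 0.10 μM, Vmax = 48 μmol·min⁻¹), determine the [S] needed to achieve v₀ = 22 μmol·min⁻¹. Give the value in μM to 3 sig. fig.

0.0846 μM

The required fractional saturation is v/Vmax = 22/48 = 0.4583.
Then [S]/(Km+[S]) = 0.4583 ⇒ [S] = 0.10 × 0.4583/(1 − 0.4583) = 0.0846 μM.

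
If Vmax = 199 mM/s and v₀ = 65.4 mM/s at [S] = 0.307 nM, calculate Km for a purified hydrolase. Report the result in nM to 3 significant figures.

v/Vmax = 65.4/199 = 0.3286 = [S]/(Km+[S]).
So Km + [S] = [S]/0.3286 = 0.9341 nM, giving Km = 0.9341 − 0.307 = 0.627 nM.

0.627 nM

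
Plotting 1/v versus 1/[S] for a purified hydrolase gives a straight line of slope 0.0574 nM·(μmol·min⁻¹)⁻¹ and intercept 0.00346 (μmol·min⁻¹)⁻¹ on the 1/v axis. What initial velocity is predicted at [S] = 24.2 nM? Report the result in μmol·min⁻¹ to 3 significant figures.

The y-intercept is 1/Vmax, so Vmax = 1/0.00346 = 289 μmol·min⁻¹.
The slope is Km/Vmax, so Km = 0.0574 × 289 = 16.6 nM.
Then v = 289 × 24.2/(16.6 + 24.2) = 171 μmol·min⁻¹.

171 μmol·min⁻¹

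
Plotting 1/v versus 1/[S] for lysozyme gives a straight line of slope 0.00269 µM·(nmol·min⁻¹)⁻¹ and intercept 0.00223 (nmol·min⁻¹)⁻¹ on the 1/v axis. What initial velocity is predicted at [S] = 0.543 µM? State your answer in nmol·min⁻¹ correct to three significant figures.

The y-intercept is 1/Vmax, so Vmax = 1/0.00223 = 448 nmol·min⁻¹.
The slope is Km/Vmax, so Km = 0.00269 × 448 = 1.21 µM.
Then v = 448 × 0.543/(1.21 + 0.543) = 139 nmol·min⁻¹.

139 nmol·min⁻¹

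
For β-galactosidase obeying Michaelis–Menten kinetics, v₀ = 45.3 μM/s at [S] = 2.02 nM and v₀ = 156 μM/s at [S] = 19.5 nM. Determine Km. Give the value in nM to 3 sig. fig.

From v = Vmax[S]/(Km+[S]), each point gives Vmax = v(Km+[S])/[S].
Equating: 45.3(Km+2.02)/2.02 = 156(Km+19.5)/19.5.
22.43·Km + 45.3 = 8.000·Km + 156, so (22.43 − 8.000)·Km = 156 − 45.3.
Km = 110.7/14.43 = 7.67 nM; then Vmax = 45.3(7.67+2.02)/2.02 = 217 μM/s.

7.67 nM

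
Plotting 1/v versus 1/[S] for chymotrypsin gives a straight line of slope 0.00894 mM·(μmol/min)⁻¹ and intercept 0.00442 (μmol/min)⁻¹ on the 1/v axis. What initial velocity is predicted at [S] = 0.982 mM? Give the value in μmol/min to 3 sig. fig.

73.9 μmol/min

The y-intercept is 1/Vmax, so Vmax = 1/0.00442 = 226 μmol/min.
The slope is Km/Vmax, so Km = 0.00894 × 226 = 2.02 mM.
Then v = 226 × 0.982/(2.02 + 0.982) = 73.9 μmol/min.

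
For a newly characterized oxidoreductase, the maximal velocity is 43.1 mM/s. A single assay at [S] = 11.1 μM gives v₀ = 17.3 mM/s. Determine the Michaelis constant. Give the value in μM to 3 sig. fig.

v/Vmax = 17.3/43.1 = 0.4014 = [S]/(Km+[S]).
So Km + [S] = [S]/0.4014 = 27.65 μM, giving Km = 27.65 − 11.1 = 16.6 μM.

16.6 μM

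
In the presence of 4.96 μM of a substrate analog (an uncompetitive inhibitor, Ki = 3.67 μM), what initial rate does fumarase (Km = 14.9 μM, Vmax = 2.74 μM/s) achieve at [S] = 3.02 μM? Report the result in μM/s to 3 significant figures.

0.376 μM/s

α = 1 + [I]/Ki = 1 + 4.96/3.67 = 2.351.
For an uncompetitive inhibitor, both parameters are divided by α, giving Vmax/α and Km/α: Km,app = 6.34 μM, Vmax,app = 1.17 μM/s.
v = Vmax,app·[S]/(Km,app + [S]) = 1.17 × 3.02/(6.34 + 3.02) = 0.376 μM/s.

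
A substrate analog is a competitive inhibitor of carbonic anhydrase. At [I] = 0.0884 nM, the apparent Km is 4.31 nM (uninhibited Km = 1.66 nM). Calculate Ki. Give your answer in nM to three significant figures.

Competitive: Km,app = α·Km with α = 1 + [I]/Ki.
α = Km,app/Km = 4.31/1.66 = 2.596.
Ki = [I]/(α − 1) = 0.0884/1.596 = 0.0554 nM.

0.0554 nM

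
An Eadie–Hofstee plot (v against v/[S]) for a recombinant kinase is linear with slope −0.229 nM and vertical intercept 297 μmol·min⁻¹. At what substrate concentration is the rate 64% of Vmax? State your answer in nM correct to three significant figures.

The Eadie–Hofstee slope gives Km = 0.229 nM (slope = −Km).
v/Vmax = [S]/(Km+[S]) = 0.64 ⇒ [S] = Km·0.64/(1−0.64) = 0.229 × 1.778 = 0.407 nM.

0.407 nM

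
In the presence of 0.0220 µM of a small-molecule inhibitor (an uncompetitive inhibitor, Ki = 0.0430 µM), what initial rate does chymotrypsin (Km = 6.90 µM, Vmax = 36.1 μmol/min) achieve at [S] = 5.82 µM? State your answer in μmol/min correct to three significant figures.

With α = 1 + [I]/Ki = 1 + 0.0220/0.0430 = 1.512, the uncompetitive rate law is v = (Vmax/α)·[S] / (Km/α + [S]).
v = (36.1/1.512)×5.82 / (6.90/1.512 + 5.82) = 139.0/10.38 = 13.4 μmol/min.

13.4 μmol/min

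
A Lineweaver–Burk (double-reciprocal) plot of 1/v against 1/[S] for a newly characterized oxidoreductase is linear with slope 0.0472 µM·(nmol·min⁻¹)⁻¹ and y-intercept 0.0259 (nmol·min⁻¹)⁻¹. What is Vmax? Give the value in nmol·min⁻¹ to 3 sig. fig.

38.6 nmol·min⁻¹

The y-intercept of a Lineweaver–Burk plot equals 1/Vmax, so Vmax = 1/0.0259 = 38.6 nmol·min⁻¹.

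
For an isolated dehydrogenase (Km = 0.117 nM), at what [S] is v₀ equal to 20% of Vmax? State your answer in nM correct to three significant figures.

v/Vmax = [S]/(Km+[S]) = 0.2, so [S] = Km·0.2/(1 − 0.2) = 0.117 × 0.2500.
[S] = 0.0293 nM.

0.0293 nM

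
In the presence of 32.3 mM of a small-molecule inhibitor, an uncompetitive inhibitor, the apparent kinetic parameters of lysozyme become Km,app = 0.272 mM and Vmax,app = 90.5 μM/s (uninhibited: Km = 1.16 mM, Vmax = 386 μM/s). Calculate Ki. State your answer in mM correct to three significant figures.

9.89 mM

Uncompetitive: Vmax,app = Vmax/α (and Km,app = Km/α) with α = 1 + [I]/Ki.
α = Vmax/Vmax,app = 386/90.5 = 4.265.
Ki = [I]/(α − 1) = 32.3/3.265 = 9.89 mM.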